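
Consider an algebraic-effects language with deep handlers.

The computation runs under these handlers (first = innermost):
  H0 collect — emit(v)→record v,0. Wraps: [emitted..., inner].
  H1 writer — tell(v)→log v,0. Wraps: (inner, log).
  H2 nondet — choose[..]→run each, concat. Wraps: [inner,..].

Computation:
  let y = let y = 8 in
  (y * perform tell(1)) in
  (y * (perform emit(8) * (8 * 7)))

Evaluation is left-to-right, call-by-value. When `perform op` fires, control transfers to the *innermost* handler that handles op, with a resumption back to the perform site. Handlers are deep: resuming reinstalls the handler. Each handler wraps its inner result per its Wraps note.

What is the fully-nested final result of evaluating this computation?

Answer: [([8, 0], (1))]

Step-by-step:
tell(1) @ H1 ⇒ log+=1
emit(8) @ H0 ⇒ out+=8
H0 returns [8, 0]
H1 returns ([8, 0], (1))
H2 returns [([8, 0], (1))]
= [([8, 0], (1))]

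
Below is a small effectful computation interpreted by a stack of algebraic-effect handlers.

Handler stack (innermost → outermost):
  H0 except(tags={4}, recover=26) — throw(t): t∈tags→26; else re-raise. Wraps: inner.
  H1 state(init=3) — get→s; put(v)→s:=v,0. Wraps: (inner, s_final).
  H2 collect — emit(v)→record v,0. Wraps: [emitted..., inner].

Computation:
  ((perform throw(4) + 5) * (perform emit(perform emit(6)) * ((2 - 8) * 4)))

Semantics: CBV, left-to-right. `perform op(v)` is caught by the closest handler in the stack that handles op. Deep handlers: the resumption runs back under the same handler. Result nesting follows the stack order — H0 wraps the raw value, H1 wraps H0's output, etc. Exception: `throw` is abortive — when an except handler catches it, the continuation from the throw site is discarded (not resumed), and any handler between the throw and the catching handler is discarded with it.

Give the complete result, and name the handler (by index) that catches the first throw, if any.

Answer: [(26, 3)] ; first throw caught by: H0

Step-by-step:
throw(4) @ H0 caught ⇒ 26
H1 returns (26, 3)
H2 returns [(26, 3)]
= [(26, 3)]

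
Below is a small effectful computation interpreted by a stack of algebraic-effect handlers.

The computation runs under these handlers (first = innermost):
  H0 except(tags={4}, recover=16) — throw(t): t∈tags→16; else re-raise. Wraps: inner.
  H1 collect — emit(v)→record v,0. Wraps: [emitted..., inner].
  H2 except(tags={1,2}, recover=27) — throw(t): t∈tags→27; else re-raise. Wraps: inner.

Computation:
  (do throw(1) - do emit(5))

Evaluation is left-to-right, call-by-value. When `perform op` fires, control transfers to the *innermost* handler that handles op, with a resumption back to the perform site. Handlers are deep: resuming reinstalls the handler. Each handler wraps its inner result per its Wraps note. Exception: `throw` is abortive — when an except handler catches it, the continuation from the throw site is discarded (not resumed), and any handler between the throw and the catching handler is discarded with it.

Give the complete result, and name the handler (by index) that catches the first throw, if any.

Answer: 27 ; first throw caught by: H2

Evaluation trace:
throw(1) @ H0 re-raised
throw(1) @ H2 caught ⇒ 27
= 27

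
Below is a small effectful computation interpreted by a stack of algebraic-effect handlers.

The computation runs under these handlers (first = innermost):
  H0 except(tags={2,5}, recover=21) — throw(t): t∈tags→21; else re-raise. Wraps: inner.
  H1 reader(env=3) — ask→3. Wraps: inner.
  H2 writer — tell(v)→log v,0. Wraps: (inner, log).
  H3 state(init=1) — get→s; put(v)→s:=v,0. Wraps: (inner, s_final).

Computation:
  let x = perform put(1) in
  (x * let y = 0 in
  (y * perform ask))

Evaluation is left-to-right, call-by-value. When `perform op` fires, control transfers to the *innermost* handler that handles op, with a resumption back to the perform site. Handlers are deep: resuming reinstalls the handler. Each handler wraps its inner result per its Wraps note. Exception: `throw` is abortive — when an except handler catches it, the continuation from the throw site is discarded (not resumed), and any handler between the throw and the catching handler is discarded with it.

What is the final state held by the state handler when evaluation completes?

Evaluation trace:
put(1) @ H3 ⇒ s:=1
ask @ H1 ⇒ 3
H0 returns 0
H1 returns 0
H2 returns (0, ())
H3 returns ((0, ()), 1)
= ((0, ()), 1)

Answer: 1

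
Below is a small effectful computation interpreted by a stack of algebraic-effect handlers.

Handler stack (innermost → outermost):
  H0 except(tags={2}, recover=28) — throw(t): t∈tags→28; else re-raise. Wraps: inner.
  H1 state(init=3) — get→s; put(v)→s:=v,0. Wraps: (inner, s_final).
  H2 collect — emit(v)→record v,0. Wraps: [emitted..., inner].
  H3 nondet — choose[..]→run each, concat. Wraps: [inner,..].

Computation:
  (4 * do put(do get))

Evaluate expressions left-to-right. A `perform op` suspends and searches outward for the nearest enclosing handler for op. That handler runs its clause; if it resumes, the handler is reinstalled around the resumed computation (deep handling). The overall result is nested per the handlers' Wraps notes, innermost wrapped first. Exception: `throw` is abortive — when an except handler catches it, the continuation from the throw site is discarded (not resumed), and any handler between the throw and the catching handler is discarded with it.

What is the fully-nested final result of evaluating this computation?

Evaluation trace:
get @ H1 ⇒ 3
put(3) @ H1 ⇒ s:=3
H0 returns 0
H1 returns (0, 3)
H2 returns [(0, 3)]
H3 returns [[(0, 3)]]
= [[(0, 3)]]

Answer: [[(0, 3)]]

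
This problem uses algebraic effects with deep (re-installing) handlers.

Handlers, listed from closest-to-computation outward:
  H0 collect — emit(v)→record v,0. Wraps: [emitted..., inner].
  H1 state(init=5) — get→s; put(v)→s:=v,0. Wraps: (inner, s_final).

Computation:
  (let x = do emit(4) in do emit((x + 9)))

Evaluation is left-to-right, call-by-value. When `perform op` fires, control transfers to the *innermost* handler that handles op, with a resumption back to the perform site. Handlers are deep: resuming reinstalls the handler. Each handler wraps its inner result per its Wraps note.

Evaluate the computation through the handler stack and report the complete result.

Answer: ([4, 9, 0], 5)

Working:
emit(4) @ H0 ⇒ out+=4
emit(9) @ H0 ⇒ out+=9
H0 returns [4, 9, 0]
H1 returns ([4, 9, 0], 5)
= ([4, 9, 0], 5)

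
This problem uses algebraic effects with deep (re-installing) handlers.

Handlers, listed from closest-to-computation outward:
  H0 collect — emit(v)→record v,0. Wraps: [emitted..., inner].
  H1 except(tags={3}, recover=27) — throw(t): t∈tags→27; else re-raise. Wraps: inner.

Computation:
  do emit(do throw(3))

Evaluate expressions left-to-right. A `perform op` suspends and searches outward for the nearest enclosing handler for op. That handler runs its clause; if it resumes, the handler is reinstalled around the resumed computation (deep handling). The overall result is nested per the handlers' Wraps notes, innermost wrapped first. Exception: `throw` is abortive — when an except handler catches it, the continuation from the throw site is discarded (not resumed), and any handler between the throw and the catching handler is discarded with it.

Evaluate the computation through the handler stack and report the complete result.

Step-by-step:
throw(3) @ H1 caught ⇒ 27
= 27

Answer: 27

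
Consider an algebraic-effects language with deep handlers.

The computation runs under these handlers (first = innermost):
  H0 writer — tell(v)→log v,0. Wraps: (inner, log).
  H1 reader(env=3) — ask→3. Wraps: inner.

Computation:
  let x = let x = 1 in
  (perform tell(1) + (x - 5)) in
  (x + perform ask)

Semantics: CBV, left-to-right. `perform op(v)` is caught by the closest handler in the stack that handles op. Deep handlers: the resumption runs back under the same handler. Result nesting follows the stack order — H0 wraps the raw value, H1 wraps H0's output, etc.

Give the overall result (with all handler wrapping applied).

Step-by-step:
tell(1) @ H0 ⇒ log+=1
ask @ H1 ⇒ 3
H0 returns (-1, (1))
H1 returns (-1, (1))
= (-1, (1))

Answer: (-1, (1))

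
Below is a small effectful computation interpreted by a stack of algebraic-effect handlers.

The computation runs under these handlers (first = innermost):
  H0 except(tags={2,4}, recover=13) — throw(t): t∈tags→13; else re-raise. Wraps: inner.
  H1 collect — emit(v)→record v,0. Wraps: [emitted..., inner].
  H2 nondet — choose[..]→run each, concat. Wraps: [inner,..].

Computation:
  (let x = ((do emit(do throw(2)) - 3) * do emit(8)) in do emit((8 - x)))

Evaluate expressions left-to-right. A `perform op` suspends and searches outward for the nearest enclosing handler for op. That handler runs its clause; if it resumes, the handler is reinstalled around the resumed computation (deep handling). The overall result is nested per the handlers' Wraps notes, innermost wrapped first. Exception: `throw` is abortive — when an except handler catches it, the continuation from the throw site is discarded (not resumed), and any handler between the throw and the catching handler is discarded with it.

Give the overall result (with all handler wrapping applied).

Working:
throw(2) @ H0 caught ⇒ 13
H1 returns [13]
H2 returns [[13]]
= [[13]]

Answer: [[13]]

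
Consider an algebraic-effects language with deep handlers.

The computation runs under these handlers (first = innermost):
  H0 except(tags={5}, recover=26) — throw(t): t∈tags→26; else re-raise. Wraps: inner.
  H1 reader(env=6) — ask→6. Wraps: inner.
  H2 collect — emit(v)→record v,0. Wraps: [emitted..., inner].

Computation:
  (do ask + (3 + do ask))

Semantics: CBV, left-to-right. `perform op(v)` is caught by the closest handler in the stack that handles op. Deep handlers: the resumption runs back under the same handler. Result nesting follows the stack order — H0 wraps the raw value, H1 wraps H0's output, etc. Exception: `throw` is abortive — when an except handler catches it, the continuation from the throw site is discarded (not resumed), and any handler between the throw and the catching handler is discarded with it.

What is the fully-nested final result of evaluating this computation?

Answer: [15]

Step-by-step:
ask @ H1 ⇒ 6
ask @ H1 ⇒ 6
H0 returns 15
H1 returns 15
H2 returns [15]
= [15]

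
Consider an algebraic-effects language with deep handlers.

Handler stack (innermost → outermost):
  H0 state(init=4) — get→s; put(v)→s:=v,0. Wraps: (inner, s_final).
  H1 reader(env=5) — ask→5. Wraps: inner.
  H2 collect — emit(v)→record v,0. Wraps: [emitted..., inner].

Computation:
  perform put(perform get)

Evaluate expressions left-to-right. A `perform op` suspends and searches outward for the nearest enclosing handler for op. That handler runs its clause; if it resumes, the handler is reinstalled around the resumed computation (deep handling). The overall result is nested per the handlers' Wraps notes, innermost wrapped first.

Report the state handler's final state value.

Answer: 4

Step-by-step:
get @ H0 ⇒ 4
put(4) @ H0 ⇒ s:=4
H0 returns (0, 4)
H1 returns (0, 4)
H2 returns [(0, 4)]
= [(0, 4)]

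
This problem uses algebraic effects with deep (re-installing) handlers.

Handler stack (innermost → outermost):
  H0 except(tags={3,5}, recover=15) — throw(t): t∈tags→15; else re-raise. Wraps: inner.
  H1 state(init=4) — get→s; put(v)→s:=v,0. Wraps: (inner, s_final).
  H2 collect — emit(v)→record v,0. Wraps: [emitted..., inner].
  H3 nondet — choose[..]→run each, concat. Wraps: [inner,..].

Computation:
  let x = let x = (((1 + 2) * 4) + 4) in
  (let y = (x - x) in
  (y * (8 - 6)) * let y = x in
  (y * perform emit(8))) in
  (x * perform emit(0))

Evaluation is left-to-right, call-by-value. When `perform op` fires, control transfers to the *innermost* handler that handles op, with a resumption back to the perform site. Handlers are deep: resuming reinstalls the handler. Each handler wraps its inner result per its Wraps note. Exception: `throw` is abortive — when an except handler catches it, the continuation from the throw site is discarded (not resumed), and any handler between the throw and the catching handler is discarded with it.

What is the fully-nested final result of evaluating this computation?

Answer: [[8, 0, (0, 4)]]

Evaluation trace:
emit(8) @ H2 ⇒ out+=8
emit(0) @ H2 ⇒ out+=0
H0 returns 0
H1 returns (0, 4)
H2 returns [8, 0, (0, 4)]
H3 returns [[8, 0, (0, 4)]]
= [[8, 0, (0, 4)]]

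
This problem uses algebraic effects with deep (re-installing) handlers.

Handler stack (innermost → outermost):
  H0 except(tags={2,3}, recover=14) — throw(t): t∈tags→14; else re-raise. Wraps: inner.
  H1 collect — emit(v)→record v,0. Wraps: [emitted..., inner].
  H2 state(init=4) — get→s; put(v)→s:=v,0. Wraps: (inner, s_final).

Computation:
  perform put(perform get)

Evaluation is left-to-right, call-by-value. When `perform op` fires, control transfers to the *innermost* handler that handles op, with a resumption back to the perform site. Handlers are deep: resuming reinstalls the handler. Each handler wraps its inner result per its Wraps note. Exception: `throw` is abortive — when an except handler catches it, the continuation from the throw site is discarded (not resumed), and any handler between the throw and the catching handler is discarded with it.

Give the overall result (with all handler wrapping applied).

Answer: ([0], 4)

Evaluation trace:
get @ H2 ⇒ 4
put(4) @ H2 ⇒ s:=4
H0 returns 0
H1 returns [0]
H2 returns ([0], 4)
= ([0], 4)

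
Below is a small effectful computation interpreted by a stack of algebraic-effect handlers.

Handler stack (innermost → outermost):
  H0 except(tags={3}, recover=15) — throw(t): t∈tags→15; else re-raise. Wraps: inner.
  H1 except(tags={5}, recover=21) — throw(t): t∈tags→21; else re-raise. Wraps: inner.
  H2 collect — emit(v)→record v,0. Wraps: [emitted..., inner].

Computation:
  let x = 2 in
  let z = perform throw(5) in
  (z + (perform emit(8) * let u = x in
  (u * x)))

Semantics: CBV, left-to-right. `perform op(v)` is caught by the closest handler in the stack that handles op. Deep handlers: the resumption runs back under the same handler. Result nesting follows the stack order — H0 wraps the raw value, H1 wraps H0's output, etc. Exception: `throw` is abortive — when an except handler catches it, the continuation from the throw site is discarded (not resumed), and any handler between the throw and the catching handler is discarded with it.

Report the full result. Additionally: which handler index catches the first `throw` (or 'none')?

Answer: [21] ; first throw caught by: H1

Evaluation trace:
throw(5) @ H0 re-raised
throw(5) @ H1 caught ⇒ 21
H2 returns [21]
= [21]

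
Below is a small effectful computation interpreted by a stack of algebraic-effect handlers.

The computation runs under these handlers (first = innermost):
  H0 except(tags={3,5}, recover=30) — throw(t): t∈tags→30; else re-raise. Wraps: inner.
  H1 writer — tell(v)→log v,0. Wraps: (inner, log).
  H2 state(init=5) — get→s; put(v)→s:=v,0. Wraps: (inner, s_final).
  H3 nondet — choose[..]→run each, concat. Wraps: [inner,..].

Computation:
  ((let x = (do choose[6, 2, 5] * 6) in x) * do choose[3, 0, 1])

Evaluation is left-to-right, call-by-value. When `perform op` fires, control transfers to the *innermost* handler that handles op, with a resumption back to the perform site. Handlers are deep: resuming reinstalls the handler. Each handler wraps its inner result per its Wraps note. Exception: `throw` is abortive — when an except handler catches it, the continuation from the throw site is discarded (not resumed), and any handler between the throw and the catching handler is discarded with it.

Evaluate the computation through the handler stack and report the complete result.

Answer: [((108, ()), 5), ((0, ()), 5), ((36, ()), 5), ((36, ()), 5), ((0, ()), 5), ((12, ()), 5), ((90, ()), 5), ((0, ()), 5), ((30, ()), 5)]

Evaluation trace:
choose[6, 2, 5] @ H3
  branch[0] choose=6:
    choose[3, 0, 1] @ H3
      branch[0] choose=3:
        H0 returns 108
        H1 returns (108, ())
        H2 returns ((108, ()), 5)
        H3 returns [((108, ()), 5)]
      branch[1] choose=0:
        H0 returns 0
        H1 returns (0, ())
        H2 returns ((0, ()), 5)
        H3 returns [((0, ()), 5)]
      branch[2] choose=1:
        H0 returns 36
        H1 returns (36, ())
        H2 returns ((36, ()), 5)
        H3 returns [((36, ()), 5)]
  branch[1] choose=2:
    choose[3, 0, 1] @ H3
      branch[0] choose=3:
        H0 returns 36
        H1 returns (36, ())
        H2 returns ((36, ()), 5)
        H3 returns [((36, ()), 5)]
      branch[1] choose=0:
        H0 returns 0
        H1 returns (0, ())
        H2 returns ((0, ()), 5)
        H3 returns [((0, ()), 5)]
      branch[2] choose=1:
        H0 returns 12
        H1 returns (12, ())
        H2 returns ((12, ()), 5)
        H3 returns [((12, ()), 5)]
  branch[2] choose=5:
    choose[3, 0, 1] @ H3
      branch[0] choose=3:
        H0 returns 90
        H1 returns (90, ())
        H2 returns ((90, ()), 5)
        H3 returns [((90, ()), 5)]
      branch[1] choose=0:
        H0 returns 0
        H1 returns (0, ())
        H2 returns ((0, ()), 5)
        H3 returns [((0, ()), 5)]
      branch[2] choose=1:
        H0 returns 30
        H1 returns (30, ())
        H2 returns ((30, ()), 5)
        H3 returns [((30, ()), 5)]
= [((108, ()), 5), ((0, ()), 5), ((36, ()), 5), ((36, ()), 5), ((0, ()), 5), ((12, ()), 5), ((90, ()), 5), ((0, ()), 5), ((30, ()), 5)]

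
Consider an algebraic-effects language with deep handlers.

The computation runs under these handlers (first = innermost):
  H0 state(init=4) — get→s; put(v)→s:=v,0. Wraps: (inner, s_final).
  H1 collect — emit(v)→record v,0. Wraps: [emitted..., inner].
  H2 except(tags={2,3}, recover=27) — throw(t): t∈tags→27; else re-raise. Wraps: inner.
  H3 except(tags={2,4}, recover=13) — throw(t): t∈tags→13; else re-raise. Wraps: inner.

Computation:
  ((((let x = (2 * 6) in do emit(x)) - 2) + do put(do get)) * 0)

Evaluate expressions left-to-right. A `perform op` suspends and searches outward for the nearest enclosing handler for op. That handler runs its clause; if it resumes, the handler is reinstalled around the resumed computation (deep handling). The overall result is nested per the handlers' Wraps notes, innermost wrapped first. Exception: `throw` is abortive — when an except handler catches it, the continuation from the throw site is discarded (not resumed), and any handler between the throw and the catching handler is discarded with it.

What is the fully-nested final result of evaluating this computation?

Evaluation trace:
emit(12) @ H1 ⇒ out+=12
get @ H0 ⇒ 4
put(4) @ H0 ⇒ s:=4
H0 returns (0, 4)
H1 returns [12, (0, 4)]
H2 returns [12, (0, 4)]
H3 returns [12, (0, 4)]
= [12, (0, 4)]

Answer: [12, (0, 4)]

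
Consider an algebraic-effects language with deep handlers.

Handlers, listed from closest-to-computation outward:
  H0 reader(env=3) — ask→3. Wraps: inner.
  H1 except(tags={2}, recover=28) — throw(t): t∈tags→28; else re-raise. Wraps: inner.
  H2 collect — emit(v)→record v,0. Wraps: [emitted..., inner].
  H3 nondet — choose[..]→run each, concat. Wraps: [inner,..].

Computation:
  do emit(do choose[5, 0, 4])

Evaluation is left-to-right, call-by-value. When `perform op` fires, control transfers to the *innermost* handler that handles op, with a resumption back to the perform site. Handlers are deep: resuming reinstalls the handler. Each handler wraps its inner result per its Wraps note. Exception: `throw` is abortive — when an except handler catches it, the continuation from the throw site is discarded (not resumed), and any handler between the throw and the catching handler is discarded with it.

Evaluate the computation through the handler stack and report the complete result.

Answer: [[5, 0], [0, 0], [4, 0]]

Evaluation trace:
choose[5, 0, 4] @ H3
  branch[0] choose=5:
    emit(5) @ H2 ⇒ out+=5
    H0 returns 0
    H1 returns 0
    H2 returns [5, 0]
    H3 returns [[5, 0]]
  branch[1] choose=0:
    emit(0) @ H2 ⇒ out+=0
    H0 returns 0
    H1 returns 0
    H2 returns [0, 0]
    H3 returns [[0, 0]]
  branch[2] choose=4:
    emit(4) @ H2 ⇒ out+=4
    H0 returns 0
    H1 returns 0
    H2 returns [4, 0]
    H3 returns [[4, 0]]
= [[5, 0], [0, 0], [4, 0]]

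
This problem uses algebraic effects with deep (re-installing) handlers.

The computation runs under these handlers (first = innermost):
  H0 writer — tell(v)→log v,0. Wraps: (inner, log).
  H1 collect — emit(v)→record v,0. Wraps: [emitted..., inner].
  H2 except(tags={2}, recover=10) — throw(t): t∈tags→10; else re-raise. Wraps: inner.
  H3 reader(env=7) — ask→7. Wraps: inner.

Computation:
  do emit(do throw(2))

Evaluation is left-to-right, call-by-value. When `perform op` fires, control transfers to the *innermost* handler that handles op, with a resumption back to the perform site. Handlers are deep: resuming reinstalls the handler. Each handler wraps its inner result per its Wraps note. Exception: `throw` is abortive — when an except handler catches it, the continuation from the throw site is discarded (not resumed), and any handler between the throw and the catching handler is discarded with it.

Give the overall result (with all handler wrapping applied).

Working:
throw(2) @ H2 caught ⇒ 10
H3 returns 10
= 10

Answer: 10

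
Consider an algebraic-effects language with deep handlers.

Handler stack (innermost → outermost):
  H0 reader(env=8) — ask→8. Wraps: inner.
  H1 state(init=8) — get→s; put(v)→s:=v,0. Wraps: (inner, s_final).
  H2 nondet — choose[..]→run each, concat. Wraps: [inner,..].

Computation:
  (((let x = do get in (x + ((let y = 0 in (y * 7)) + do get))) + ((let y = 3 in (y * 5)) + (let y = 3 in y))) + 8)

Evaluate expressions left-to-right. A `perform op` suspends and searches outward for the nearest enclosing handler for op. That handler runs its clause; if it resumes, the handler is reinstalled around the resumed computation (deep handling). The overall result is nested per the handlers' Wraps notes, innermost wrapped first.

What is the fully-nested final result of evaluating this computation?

Step-by-step:
get @ H1 ⇒ 8
get @ H1 ⇒ 8
H0 returns 42
H1 returns (42, 8)
H2 returns [(42, 8)]
= [(42, 8)]

Answer: [(42, 8)]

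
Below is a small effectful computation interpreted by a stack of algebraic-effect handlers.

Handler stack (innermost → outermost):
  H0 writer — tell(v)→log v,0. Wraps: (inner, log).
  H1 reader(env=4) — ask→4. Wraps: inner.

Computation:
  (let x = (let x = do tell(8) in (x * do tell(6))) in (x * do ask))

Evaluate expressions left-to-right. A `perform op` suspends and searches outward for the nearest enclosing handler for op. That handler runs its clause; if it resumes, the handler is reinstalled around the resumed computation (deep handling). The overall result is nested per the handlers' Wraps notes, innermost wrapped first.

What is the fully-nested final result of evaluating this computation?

Step-by-step:
tell(8) @ H0 ⇒ log+=8
tell(6) @ H0 ⇒ log+=6
ask @ H1 ⇒ 4
H0 returns (0, (8, 6))
H1 returns (0, (8, 6))
= (0, (8, 6))

Answer: (0, (8, 6))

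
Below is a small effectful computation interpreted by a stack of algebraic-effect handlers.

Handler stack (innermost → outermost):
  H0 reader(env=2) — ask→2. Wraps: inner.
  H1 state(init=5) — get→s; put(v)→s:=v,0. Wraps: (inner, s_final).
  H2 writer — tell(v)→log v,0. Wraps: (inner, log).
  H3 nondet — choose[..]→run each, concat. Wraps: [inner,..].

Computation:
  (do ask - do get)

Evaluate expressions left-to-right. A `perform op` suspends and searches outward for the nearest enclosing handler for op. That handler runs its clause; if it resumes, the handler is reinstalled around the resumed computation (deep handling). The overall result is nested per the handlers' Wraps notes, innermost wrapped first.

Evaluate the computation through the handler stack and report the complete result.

Answer: [((-3, 5), ())]

Working:
ask @ H0 ⇒ 2
get @ H1 ⇒ 5
H0 returns -3
H1 returns (-3, 5)
H2 returns ((-3, 5), ())
H3 returns [((-3, 5), ())]
= [((-3, 5), ())]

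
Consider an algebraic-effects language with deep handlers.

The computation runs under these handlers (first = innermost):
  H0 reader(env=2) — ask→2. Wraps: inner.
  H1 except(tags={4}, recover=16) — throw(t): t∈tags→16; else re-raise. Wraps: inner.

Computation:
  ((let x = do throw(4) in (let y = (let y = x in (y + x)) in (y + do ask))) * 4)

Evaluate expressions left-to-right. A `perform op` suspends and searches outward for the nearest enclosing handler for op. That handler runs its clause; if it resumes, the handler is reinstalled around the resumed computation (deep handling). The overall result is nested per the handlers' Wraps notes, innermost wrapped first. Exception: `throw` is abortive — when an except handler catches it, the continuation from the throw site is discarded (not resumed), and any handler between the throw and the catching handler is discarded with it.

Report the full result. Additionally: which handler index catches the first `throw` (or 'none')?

Evaluation trace:
throw(4) @ H1 caught ⇒ 16
= 16

Answer: 16 ; first throw caught by: H1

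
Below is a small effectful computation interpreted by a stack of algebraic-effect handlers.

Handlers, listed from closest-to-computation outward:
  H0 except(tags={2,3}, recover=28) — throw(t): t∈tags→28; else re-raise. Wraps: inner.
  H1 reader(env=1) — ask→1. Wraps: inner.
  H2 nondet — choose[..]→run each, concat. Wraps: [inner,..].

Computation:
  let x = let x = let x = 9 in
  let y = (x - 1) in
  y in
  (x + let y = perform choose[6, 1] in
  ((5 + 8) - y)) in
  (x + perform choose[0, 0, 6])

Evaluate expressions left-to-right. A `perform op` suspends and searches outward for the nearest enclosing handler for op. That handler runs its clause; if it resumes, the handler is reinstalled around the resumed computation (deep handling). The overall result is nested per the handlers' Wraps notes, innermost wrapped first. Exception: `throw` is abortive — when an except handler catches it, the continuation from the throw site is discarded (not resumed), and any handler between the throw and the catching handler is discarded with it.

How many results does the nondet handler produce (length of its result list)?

Working:
choose[6, 1] @ H2
  branch[0] choose=6:
    choose[0, 0, 6] @ H2
      branch[0] choose=0:
        H0 returns 15
        H1 returns 15
        H2 returns [15]
      branch[1] choose=0:
        H0 returns 15
        H1 returns 15
        H2 returns [15]
      branch[2] choose=6:
        H0 returns 21
        H1 returns 21
        H2 returns [21]
  branch[1] choose=1:
    choose[0, 0, 6] @ H2
      branch[0] choose=0:
        H0 returns 20
        H1 returns 20
        H2 returns [20]
      branch[1] choose=0:
        H0 returns 20
        H1 returns 20
        H2 returns [20]
      branch[2] choose=6:
        H0 returns 26
        H1 returns 26
        H2 returns [26]
= [15, 15, 21, 20, 20, 26]

Answer: 6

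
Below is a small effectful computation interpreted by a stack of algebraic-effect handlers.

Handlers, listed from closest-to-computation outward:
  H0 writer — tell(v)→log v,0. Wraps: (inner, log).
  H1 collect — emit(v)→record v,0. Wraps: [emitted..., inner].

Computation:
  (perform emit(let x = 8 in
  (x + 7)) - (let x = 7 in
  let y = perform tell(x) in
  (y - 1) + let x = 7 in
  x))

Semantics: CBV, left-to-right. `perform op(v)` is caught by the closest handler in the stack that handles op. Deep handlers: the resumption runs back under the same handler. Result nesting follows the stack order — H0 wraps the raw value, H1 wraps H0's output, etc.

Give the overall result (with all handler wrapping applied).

Evaluation trace:
emit(15) @ H1 ⇒ out+=15
tell(7) @ H0 ⇒ log+=7
H0 returns (-6, (7))
H1 returns [15, (-6, (7))]
= [15, (-6, (7))]

Answer: [15, (-6, (7))]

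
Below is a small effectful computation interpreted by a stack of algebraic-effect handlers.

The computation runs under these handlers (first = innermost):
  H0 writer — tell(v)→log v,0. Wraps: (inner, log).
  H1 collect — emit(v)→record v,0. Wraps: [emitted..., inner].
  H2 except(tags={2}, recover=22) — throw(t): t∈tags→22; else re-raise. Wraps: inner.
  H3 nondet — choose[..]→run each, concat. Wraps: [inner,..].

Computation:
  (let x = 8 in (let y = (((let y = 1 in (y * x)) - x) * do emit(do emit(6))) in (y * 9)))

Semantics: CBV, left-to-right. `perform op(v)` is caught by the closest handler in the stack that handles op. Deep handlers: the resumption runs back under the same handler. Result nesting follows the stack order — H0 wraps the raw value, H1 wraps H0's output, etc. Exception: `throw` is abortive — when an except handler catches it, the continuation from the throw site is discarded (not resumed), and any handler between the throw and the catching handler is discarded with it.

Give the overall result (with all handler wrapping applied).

Working:
emit(6) @ H1 ⇒ out+=6
emit(0) @ H1 ⇒ out+=0
H0 returns (0, ())
H1 returns [6, 0, (0, ())]
H2 returns [6, 0, (0, ())]
H3 returns [[6, 0, (0, ())]]
= [[6, 0, (0, ())]]

Answer: [[6, 0, (0, ())]]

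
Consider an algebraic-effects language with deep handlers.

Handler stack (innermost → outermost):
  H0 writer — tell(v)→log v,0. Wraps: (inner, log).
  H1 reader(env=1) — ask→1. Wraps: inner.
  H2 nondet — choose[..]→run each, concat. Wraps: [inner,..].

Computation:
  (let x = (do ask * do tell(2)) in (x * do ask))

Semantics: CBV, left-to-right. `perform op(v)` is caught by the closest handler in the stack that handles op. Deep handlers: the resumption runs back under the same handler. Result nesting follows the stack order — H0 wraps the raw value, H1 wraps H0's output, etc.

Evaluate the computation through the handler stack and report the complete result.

Evaluation trace:
ask @ H1 ⇒ 1
tell(2) @ H0 ⇒ log+=2
ask @ H1 ⇒ 1
H0 returns (0, (2))
H1 returns (0, (2))
H2 returns [(0, (2))]
= [(0, (2))]

Answer: [(0, (2))]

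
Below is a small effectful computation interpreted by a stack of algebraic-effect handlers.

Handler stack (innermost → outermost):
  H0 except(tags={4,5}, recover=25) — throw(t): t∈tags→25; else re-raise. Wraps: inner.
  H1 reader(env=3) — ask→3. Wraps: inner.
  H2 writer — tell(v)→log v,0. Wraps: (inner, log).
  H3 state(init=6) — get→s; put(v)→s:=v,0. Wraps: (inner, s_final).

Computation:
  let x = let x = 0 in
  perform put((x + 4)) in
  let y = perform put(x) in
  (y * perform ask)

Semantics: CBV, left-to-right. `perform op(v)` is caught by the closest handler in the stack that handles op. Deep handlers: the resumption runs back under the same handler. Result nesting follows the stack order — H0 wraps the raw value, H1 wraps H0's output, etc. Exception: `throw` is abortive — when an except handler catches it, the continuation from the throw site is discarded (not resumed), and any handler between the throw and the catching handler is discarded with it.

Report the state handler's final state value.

Working:
put(4) @ H3 ⇒ s:=4
put(0) @ H3 ⇒ s:=0
ask @ H1 ⇒ 3
H0 returns 0
H1 returns 0
H2 returns (0, ())
H3 returns ((0, ()), 0)
= ((0, ()), 0)

Answer: 0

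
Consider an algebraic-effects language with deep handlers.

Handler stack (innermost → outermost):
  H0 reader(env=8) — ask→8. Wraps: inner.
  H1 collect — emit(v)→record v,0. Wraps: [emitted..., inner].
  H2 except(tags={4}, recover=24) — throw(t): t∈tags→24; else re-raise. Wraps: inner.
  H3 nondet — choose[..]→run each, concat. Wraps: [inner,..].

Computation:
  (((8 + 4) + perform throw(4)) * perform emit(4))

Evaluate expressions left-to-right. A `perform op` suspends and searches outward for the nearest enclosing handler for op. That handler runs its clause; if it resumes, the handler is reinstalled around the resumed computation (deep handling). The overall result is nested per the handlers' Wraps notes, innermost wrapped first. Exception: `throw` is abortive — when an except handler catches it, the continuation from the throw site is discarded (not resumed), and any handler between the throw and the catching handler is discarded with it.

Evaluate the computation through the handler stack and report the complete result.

Step-by-step:
throw(4) @ H2 caught ⇒ 24
H3 returns [24]
= [24]

Answer: [24]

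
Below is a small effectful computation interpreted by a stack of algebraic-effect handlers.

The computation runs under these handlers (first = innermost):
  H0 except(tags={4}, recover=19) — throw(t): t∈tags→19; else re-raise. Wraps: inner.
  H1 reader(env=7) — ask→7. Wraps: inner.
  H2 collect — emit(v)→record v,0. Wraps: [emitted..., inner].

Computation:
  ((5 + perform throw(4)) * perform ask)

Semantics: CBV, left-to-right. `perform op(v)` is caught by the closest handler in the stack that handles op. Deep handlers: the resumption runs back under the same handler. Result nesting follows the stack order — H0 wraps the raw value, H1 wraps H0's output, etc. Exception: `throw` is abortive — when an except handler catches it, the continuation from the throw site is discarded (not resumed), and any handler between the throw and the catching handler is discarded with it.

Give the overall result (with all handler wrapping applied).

Working:
throw(4) @ H0 caught ⇒ 19
H1 returns 19
H2 returns [19]
= [19]

Answer: [19]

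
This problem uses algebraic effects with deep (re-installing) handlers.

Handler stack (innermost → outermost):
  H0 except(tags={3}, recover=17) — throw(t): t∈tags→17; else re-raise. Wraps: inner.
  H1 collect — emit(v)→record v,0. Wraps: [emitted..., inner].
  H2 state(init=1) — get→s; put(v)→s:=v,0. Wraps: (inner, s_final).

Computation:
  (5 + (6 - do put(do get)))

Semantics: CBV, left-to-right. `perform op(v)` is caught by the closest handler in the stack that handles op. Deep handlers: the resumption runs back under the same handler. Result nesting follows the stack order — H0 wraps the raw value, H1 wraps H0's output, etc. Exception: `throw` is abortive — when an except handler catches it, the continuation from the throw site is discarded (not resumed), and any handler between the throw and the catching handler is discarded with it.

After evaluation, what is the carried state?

Answer: 1

Working:
get @ H2 ⇒ 1
put(1) @ H2 ⇒ s:=1
H0 returns 11
H1 returns [11]
H2 returns ([11], 1)
= ([11], 1)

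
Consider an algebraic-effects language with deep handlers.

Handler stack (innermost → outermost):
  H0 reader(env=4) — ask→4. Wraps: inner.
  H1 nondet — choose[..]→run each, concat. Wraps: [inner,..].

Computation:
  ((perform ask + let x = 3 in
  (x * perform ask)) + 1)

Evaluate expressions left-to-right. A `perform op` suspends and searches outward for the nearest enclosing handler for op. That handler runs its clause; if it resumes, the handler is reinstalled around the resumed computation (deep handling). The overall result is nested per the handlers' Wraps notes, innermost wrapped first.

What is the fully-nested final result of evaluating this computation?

Answer: [17]

Step-by-step:
ask @ H0 ⇒ 4
ask @ H0 ⇒ 4
H0 returns 17
H1 returns [17]
= [17]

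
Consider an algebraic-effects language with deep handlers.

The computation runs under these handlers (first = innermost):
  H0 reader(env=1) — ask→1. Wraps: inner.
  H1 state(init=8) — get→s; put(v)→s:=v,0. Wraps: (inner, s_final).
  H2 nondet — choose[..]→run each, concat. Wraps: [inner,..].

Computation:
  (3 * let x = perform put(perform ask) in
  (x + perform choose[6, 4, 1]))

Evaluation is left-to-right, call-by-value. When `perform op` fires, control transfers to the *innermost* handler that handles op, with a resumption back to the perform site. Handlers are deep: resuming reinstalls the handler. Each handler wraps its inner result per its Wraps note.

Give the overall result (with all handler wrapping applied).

Working:
ask @ H0 ⇒ 1
put(1) @ H1 ⇒ s:=1
choose[6, 4, 1] @ H2
  branch[0] choose=6:
    H0 returns 18
    H1 returns (18, 1)
    H2 returns [(18, 1)]
  branch[1] choose=4:
    H0 returns 12
    H1 returns (12, 1)
    H2 returns [(12, 1)]
  branch[2] choose=1:
    H0 returns 3
    H1 returns (3, 1)
    H2 returns [(3, 1)]
= [(18, 1), (12, 1), (3, 1)]

Answer: [(18, 1), (12, 1), (3, 1)]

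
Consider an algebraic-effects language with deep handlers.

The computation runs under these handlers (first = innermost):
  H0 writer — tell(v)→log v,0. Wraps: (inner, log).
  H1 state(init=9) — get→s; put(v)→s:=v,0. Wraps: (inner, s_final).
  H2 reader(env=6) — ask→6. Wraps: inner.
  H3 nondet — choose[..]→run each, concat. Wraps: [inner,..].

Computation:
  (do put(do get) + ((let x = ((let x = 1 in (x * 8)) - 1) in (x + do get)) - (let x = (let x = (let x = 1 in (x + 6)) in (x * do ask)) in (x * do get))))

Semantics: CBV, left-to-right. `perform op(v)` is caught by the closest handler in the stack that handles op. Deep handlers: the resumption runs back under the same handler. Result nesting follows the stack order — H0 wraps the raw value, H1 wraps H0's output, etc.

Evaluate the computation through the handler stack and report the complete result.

Step-by-step:
get @ H1 ⇒ 9
put(9) @ H1 ⇒ s:=9
get @ H1 ⇒ 9
ask @ H2 ⇒ 6
get @ H1 ⇒ 9
H0 returns (-362, ())
H1 returns ((-362, ()), 9)
H2 returns ((-362, ()), 9)
H3 returns [((-362, ()), 9)]
= [((-362, ()), 9)]

Answer: [((-362, ()), 9)]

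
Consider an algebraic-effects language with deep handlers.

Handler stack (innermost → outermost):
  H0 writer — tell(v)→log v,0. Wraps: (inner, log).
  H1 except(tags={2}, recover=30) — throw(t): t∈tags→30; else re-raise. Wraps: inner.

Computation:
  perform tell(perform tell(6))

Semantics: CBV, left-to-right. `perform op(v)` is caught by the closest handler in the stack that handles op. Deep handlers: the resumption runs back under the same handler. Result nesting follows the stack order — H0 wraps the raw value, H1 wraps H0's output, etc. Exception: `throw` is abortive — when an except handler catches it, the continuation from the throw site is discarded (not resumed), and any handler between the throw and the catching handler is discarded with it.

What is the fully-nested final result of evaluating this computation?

Answer: (0, (6, 0))

Working:
tell(6) @ H0 ⇒ log+=6
tell(0) @ H0 ⇒ log+=0
H0 returns (0, (6, 0))
H1 returns (0, (6, 0))
= (0, (6, 0))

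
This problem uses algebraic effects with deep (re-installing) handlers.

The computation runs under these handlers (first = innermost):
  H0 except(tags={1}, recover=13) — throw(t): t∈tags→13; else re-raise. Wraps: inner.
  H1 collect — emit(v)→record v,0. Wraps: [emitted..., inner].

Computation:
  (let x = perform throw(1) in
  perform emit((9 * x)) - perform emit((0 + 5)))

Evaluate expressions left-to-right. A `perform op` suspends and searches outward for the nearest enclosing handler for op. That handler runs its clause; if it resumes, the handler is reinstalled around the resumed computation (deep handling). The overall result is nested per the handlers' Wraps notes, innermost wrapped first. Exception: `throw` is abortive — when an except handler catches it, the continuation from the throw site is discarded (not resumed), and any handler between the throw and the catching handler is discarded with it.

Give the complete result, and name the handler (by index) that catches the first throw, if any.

Answer: [13] ; first throw caught by: H0

Evaluation trace:
throw(1) @ H0 caught ⇒ 13
H1 returns [13]
= [13]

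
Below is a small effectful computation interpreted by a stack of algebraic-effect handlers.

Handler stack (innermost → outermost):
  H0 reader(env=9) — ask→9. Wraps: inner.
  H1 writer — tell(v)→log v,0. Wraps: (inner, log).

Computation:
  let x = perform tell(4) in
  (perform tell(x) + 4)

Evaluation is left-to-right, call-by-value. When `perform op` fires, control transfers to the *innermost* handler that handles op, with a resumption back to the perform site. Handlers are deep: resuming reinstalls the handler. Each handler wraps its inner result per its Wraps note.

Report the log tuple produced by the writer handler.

Working:
tell(4) @ H1 ⇒ log+=4
tell(0) @ H1 ⇒ log+=0
H0 returns 4
H1 returns (4, (4, 0))
= (4, (4, 0))

Answer: (4, 0)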